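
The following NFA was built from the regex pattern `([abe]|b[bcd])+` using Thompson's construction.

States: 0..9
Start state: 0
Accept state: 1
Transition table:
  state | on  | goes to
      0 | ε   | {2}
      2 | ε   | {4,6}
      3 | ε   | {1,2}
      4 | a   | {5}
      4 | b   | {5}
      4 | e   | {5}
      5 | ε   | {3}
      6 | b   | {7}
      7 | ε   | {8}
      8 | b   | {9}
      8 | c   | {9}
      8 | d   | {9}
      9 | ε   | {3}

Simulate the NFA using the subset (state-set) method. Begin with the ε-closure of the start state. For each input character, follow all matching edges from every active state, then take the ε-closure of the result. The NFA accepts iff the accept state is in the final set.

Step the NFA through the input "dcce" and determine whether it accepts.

Answer: REJECT

Steps:
start: ε-closure({0}) = {0,2,4,6}
'd' @ 1: {}  — dead — no transitions
rest 'cce' ignored (set empty)
after full input: {}  (accept=1 not in)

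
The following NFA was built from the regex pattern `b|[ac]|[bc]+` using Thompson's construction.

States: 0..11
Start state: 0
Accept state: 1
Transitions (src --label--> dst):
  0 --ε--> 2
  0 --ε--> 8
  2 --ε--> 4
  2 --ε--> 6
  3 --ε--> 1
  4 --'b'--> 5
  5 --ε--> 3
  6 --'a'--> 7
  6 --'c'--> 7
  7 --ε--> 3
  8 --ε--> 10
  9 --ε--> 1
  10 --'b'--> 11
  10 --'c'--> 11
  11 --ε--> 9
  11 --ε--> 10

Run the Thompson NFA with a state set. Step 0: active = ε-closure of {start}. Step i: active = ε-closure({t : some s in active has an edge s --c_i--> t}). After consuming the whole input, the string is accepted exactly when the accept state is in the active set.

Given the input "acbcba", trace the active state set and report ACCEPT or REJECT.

S₀ = ε-closure({0}) = {0,2,4,6,8,10}
'a' @ 1: {1,3,7}  [accepting]
'c' @ 2: {}  — dead — no transitions
rest 'bcba' ignored (set empty)
final: {}; accept 1 not in set

Answer: REJECT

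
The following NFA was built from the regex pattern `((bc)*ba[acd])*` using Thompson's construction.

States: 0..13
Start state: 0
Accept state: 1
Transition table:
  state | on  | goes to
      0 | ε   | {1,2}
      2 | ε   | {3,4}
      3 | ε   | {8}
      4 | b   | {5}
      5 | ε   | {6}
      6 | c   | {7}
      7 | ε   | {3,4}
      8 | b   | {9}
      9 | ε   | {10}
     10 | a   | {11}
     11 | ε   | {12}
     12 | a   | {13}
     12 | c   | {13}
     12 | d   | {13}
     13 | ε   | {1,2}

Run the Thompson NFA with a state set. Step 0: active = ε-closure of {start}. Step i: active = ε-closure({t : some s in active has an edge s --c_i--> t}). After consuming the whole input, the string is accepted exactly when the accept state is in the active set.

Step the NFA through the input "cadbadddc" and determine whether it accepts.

Answer: REJECT

Trace:
start: ε-closure({0}) = {0,1,2,3,4,8}
'c' @ 1: {}  — dead — no transitions
rest 'adbadddc' ignored (set empty)
end set {} — state 1 not in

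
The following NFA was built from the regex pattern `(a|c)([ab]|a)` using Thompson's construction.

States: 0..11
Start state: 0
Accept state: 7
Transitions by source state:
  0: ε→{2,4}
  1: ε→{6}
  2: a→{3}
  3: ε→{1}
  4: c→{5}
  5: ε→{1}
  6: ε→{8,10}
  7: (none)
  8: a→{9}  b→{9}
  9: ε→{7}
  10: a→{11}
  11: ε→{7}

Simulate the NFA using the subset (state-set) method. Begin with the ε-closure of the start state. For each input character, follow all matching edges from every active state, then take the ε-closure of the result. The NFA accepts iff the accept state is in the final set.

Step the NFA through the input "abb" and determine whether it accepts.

Answer: REJECT

Trace:
initial (ε-close {0}): {0,2,4}
'a' @ 1: {1,3,6,8,10}
'b' @ 2: {7,9}  (accept∈set)
'b' @ 3: {}  — state set empty
final: {}; accept 7 not in set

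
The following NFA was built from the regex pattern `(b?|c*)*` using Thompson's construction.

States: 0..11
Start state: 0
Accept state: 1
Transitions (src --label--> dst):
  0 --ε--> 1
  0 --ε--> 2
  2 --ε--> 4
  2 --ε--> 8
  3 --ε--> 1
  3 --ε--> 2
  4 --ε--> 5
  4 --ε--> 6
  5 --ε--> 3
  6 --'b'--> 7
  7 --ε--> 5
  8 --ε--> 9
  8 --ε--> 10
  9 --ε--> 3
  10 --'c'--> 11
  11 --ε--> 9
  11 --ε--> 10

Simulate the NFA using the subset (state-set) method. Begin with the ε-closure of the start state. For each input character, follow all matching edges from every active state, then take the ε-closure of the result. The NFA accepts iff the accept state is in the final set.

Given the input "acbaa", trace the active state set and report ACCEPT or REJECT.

S₀ = ε-closure({0}) = {0,1,2,3,4,5,6,8,9,10}
'a' @ 1: {}  — no active states
rest 'cbaa' ignored (set empty)
final: {}; accept 1 not in set

Answer: REJECT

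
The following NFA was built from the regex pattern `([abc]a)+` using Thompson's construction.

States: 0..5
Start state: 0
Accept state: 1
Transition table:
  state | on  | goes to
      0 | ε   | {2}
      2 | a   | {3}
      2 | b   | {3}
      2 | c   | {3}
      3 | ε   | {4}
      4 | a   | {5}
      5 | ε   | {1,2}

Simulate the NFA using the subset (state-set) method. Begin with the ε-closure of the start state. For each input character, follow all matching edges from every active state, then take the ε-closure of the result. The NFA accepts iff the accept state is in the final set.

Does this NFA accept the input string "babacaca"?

initial (ε-close {0}): {0,2}
'b' @ 1: {3,4}
'a' @ 2: {1,2,5}  (accept∈set)
'b' @ 3: {3,4}
'a' @ 4: {1,2,5}  (accept∈set)
'c' @ 5: {3,4}
'a' @ 6: {1,2,5}  (accept∈set)
'c' @ 7: {3,4}
'a' @ 8: {1,2,5}  (accept∈set)
after full input: {1,2,5}  (accept=1 in)

Answer: ACCEPT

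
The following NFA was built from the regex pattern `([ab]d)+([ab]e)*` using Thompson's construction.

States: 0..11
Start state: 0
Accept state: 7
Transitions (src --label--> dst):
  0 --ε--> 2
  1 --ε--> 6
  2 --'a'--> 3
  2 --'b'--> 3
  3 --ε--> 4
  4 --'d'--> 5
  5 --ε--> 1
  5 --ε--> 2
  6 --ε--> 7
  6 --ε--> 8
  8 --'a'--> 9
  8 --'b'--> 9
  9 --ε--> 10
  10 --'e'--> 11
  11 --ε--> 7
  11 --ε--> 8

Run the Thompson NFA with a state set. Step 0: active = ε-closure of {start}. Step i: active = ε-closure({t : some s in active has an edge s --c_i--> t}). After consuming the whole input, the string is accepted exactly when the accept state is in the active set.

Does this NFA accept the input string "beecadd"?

Answer: REJECT

Steps:
start: ε-closure({0}) = {0,2}
'b' @ 1: {3,4}
'e' @ 2: {}  — state set empty
rest 'ecadd' ignored (set empty)
end set {} — state 7 not in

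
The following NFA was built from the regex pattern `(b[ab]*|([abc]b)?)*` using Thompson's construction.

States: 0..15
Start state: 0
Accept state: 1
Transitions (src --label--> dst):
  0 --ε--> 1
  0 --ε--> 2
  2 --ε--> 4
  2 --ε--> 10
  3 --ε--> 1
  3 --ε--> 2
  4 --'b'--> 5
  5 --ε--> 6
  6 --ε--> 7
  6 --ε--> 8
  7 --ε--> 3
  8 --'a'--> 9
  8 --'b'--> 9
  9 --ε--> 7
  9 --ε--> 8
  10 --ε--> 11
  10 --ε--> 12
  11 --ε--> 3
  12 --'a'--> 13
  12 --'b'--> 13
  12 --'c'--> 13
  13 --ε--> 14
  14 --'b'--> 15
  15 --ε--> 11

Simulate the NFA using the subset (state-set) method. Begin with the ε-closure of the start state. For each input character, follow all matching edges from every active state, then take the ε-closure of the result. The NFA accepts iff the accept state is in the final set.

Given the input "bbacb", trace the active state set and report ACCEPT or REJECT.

S₀ = ε-closure({0}) = {0,1,2,3,4,10,11,12}
'b' @ 1: {1,2,3,4,5,6,7,8,10,11,12,13,14}  ✓accept
'b' @ 2: {1,2,3,4,5,6,7,8,9,10,11,12,13,14,15}  ✓accept
'a' @ 3: {1,2,3,4,7,8,9,10,11,12,13,14}  ✓accept
'c' @ 4: {13,14}
'b' @ 5: {1,2,3,4,10,11,12,15}  ✓accept
after full input: {1,2,3,4,10,11,12,15}  (accept=1 in)

Answer: ACCEPT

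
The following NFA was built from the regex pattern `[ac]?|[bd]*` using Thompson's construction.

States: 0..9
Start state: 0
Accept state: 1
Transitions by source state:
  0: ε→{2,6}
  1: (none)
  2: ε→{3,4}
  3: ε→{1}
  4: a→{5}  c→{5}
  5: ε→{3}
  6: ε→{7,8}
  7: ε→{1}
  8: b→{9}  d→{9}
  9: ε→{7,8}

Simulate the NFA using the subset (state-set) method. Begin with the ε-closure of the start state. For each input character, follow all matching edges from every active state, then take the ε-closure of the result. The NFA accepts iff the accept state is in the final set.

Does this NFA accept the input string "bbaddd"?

Answer: REJECT

Derivation:
start: ε-closure({0}) = {0,1,2,3,4,6,7,8}
'b' @ 1: {1,7,8,9}  (accept∈set)
'b' @ 2: {1,7,8,9}  (accept∈set)
'a' @ 3: {}  — state set empty
rest 'ddd' ignored (set empty)
after full input: {}  (accept=1 not in)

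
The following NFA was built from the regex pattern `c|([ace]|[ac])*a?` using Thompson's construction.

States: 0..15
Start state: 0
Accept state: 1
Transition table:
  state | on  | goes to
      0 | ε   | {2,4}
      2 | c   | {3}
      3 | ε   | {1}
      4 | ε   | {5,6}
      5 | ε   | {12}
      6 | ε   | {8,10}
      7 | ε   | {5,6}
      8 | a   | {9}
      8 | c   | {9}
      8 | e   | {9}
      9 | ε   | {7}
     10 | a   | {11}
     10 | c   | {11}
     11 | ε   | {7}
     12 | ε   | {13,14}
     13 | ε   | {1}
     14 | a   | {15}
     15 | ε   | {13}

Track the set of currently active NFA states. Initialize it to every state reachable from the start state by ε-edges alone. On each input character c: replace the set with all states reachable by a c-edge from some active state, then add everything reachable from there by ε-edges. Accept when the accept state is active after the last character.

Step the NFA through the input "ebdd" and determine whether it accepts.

start: ε-closure({0}) = {0,1,2,4,5,6,8,10,12,13,14}
'e' @ 1: {1,5,6,7,8,9,10,12,13,14}  [accepting]
'b' @ 2: {}  — dead — no transitions
rest 'dd' ignored (set empty)
final: {}; accept 1 not in set

Answer: REJECT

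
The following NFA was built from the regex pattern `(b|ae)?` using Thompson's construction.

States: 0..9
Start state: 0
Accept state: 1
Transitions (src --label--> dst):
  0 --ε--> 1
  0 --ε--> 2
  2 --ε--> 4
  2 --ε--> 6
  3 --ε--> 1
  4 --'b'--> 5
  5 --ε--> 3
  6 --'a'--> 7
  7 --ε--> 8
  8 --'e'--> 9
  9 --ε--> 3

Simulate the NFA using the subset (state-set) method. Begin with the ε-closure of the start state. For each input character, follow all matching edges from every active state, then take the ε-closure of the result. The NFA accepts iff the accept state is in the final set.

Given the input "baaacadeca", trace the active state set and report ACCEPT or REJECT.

S₀ = ε-closure({0}) = {0,1,2,4,6}
'b' @ 1: {1,3,5}  ✓accept
'a' @ 2: {}  — dead — no transitions
rest 'aacadeca' ignored (set empty)
end set {} — state 1 not in

Answer: REJECT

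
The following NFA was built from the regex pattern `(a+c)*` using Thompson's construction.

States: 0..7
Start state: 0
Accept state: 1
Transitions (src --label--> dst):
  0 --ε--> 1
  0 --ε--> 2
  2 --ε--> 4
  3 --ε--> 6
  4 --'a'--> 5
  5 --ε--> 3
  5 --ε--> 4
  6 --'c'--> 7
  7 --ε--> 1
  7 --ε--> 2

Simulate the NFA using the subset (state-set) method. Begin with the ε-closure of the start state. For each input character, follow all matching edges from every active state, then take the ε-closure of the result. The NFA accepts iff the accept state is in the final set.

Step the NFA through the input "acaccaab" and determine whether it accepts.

initial (ε-close {0}): {0,1,2,4}
'a' @ 1: {3,4,5,6}
'c' @ 2: {1,2,4,7}  ✓accept
'a' @ 3: {3,4,5,6}
'c' @ 4: {1,2,4,7}  ✓accept
'c' @ 5: {}  — no active states
rest 'aab' ignored (set empty)
after full input: {}  (accept=1 not in)

Answer: REJECT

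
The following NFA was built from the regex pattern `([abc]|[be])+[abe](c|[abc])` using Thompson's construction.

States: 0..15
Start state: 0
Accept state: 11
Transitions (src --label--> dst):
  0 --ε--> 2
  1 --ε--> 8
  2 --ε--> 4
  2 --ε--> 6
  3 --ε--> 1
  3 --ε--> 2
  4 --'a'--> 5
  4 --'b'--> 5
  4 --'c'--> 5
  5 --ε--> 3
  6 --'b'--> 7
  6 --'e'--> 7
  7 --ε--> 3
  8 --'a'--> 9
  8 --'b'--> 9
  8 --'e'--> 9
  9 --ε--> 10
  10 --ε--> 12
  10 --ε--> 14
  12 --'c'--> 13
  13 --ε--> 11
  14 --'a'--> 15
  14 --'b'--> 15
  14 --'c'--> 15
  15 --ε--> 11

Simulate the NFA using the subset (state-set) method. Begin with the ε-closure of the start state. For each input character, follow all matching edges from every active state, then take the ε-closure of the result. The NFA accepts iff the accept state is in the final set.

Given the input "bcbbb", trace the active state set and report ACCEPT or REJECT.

initial (ε-close {0}): {0,2,4,6}
'b' @ 1: {1,2,3,4,5,6,7,8}
'c' @ 2: {1,2,3,4,5,6,8}
'b' @ 3: {1,2,3,4,5,6,7,8,9,10,12,14}
'b' @ 4: {1,2,3,4,5,6,7,8,9,10,11,12,14,15}  [accepting]
'b' @ 5: {1,2,3,4,5,6,7,8,9,10,11,12,14,15}  [accepting]
end set {1,2,3,4,5,6,7,8,9,10,11,12,14,15} — state 11 in

Answer: ACCEPT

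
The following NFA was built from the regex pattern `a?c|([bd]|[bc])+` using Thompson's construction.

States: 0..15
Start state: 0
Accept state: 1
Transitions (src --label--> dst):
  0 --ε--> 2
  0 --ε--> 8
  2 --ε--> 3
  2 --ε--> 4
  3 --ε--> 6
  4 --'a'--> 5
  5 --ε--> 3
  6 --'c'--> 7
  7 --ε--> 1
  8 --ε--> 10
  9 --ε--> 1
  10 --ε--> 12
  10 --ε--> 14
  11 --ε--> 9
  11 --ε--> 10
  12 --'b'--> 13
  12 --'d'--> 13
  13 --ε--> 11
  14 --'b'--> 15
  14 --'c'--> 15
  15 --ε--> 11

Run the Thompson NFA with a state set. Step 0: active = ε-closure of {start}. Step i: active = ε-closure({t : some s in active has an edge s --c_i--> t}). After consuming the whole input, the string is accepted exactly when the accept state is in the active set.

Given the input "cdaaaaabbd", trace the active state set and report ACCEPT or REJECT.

Answer: REJECT

Derivation:
start: ε-closure({0}) = {0,2,3,4,6,8,10,12,14}
'c' @ 1: {1,7,9,10,11,12,14,15}  [accepting]
'd' @ 2: {1,9,10,11,12,13,14}  [accepting]
'a' @ 3: {}  — state set empty
rest 'aaaabbd' ignored (set empty)
after full input: {}  (accept=1 not in)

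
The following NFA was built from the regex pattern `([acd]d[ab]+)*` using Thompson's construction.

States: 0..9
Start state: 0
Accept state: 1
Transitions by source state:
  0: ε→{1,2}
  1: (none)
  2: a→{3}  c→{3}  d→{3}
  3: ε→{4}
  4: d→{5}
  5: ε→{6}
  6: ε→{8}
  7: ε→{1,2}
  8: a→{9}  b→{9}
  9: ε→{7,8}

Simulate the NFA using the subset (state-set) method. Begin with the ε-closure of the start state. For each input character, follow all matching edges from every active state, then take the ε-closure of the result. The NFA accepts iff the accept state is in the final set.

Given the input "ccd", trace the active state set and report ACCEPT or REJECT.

initial (ε-close {0}): {0,1,2}
'c' @ 1: {3,4}
'c' @ 2: {}  — no active states
rest 'd' ignored (set empty)
end set {} — state 1 not in

Answer: REJECT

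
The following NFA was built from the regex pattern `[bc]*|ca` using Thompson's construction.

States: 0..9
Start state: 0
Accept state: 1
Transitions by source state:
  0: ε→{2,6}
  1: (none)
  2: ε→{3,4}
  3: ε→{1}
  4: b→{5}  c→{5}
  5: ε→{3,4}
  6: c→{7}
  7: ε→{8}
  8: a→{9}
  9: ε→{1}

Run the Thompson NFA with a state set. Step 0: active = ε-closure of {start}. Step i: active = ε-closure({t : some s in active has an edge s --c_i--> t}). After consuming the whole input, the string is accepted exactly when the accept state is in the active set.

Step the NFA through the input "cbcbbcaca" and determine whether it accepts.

S₀ = ε-closure({0}) = {0,1,2,3,4,6}
'c' @ 1: {1,3,4,5,7,8}  ✓accept
'b' @ 2: {1,3,4,5}  ✓accept
'c' @ 3: {1,3,4,5}  ✓accept
'b' @ 4: {1,3,4,5}  ✓accept
'b' @ 5: {1,3,4,5}  ✓accept
'c' @ 6: {1,3,4,5}  ✓accept
'a' @ 7: {}  — state set empty
rest 'ca' ignored (set empty)
end set {} — state 1 not in

Answer: REJECT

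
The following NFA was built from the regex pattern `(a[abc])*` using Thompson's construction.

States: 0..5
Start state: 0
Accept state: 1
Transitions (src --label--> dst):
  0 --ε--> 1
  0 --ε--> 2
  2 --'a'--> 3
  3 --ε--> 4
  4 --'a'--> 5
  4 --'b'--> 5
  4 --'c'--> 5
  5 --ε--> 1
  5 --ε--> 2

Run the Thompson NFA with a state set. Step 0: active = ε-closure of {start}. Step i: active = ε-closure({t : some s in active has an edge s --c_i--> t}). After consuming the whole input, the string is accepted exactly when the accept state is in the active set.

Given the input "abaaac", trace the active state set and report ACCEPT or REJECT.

Answer: ACCEPT

Derivation:
initial (ε-close {0}): {0,1,2}
'a' @ 1: {3,4}
'b' @ 2: {1,2,5}  ✓accept
'a' @ 3: {3,4}
'a' @ 4: {1,2,5}  ✓accept
'a' @ 5: {3,4}
'c' @ 6: {1,2,5}  ✓accept
final: {1,2,5}; accept 1 in set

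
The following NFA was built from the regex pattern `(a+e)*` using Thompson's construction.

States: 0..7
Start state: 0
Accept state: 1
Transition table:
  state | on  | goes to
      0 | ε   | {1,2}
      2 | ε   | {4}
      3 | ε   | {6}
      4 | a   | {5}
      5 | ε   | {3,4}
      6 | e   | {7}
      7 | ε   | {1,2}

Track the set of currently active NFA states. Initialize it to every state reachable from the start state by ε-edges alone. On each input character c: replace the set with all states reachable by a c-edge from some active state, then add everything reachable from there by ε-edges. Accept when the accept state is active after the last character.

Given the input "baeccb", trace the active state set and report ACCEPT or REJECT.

S₀ = ε-closure({0}) = {0,1,2,4}
'b' @ 1: {}  — no active states
rest 'aeccb' ignored (set empty)
final: {}; accept 1 not in set

Answer: REJECT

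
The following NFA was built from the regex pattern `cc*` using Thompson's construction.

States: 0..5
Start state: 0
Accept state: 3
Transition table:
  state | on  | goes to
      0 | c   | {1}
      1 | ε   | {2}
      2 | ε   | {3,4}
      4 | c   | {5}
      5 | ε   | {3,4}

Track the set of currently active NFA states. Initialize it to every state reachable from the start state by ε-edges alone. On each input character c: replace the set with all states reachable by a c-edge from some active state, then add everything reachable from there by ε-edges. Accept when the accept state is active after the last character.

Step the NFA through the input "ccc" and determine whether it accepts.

Answer: ACCEPT

Derivation:
start: ε-closure({0}) = {0}
'c' @ 1: {1,2,3,4}  (accept∈set)
'c' @ 2: {3,4,5}  (accept∈set)
'c' @ 3: {3,4,5}  (accept∈set)
end set {3,4,5} — state 3 in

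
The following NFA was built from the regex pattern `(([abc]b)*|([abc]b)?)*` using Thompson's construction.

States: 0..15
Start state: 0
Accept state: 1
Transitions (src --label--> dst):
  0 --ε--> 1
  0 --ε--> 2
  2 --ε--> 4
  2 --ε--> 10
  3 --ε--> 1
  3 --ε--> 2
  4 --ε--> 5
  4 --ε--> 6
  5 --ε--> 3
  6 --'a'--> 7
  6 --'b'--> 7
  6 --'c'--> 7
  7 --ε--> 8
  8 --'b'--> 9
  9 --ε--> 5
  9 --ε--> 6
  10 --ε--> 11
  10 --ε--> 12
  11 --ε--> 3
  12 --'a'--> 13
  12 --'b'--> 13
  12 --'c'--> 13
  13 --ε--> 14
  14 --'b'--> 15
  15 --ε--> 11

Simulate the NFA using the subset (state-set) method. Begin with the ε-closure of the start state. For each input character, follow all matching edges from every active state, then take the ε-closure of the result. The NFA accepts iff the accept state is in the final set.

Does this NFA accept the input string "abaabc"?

Answer: REJECT

Derivation:
initial (ε-close {0}): {0,1,2,3,4,5,6,10,11,12}
'a' @ 1: {7,8,13,14}
'b' @ 2: {1,2,3,4,5,6,9,10,11,12,15}  (accept∈set)
'a' @ 3: {7,8,13,14}
'a' @ 4: {}  — state set empty
rest 'bc' ignored (set empty)
end set {} — state 1 not in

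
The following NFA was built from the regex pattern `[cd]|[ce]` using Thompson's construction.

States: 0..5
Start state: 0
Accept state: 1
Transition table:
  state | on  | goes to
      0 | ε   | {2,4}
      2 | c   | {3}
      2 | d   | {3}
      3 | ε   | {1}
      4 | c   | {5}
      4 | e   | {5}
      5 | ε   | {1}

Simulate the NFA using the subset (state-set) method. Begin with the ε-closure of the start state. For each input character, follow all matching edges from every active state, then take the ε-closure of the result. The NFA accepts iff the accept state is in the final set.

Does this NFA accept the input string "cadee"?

start: ε-closure({0}) = {0,2,4}
'c' @ 1: {1,3,5}  (accept∈set)
'a' @ 2: {}  — no active states
rest 'dee' ignored (set empty)
after full input: {}  (accept=1 not in)

Answer: REJECT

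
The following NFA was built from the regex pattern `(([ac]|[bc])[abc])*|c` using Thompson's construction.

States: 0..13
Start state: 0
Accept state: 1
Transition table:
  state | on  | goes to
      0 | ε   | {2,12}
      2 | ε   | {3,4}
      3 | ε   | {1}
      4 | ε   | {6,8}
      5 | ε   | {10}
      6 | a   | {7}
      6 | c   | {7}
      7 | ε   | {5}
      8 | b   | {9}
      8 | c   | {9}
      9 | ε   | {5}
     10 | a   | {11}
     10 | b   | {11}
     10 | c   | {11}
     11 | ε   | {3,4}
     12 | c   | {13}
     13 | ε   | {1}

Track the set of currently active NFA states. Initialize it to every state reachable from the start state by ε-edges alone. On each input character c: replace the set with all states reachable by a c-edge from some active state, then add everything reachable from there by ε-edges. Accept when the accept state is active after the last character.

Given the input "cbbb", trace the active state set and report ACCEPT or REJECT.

initial (ε-close {0}): {0,1,2,3,4,6,8,12}
'c' @ 1: {1,5,7,9,10,13}  (accept∈set)
'b' @ 2: {1,3,4,6,8,11}  (accept∈set)
'b' @ 3: {5,9,10}
'b' @ 4: {1,3,4,6,8,11}  (accept∈set)
final: {1,3,4,6,8,11}; accept 1 in set

Answer: ACCEPT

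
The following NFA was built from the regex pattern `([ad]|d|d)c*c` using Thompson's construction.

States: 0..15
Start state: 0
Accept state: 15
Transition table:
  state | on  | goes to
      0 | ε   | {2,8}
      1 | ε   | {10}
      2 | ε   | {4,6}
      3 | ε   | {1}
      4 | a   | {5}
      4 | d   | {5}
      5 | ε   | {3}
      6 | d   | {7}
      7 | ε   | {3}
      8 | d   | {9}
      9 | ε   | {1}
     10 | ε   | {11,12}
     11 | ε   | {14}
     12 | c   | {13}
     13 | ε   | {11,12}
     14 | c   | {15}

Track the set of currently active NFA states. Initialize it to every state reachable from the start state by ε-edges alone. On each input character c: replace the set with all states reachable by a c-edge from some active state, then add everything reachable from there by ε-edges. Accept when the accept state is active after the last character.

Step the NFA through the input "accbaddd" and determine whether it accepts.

Answer: REJECT

Trace:
start: ε-closure({0}) = {0,2,4,6,8}
'a' @ 1: {1,3,5,10,11,12,14}
'c' @ 2: {11,12,13,14,15}  (accept∈set)
'c' @ 3: {11,12,13,14,15}  (accept∈set)
'b' @ 4: {}  — no active states
rest 'addd' ignored (set empty)
after full input: {}  (accept=15 not in)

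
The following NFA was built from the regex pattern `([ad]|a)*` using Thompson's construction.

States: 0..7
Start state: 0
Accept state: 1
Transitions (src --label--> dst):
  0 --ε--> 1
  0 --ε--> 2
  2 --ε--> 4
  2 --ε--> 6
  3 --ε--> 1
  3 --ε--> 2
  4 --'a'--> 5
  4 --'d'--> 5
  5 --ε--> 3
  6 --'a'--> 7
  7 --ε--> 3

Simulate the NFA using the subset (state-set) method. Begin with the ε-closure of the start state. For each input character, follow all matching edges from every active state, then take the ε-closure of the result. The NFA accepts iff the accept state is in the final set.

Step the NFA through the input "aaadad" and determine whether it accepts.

S₀ = ε-closure({0}) = {0,1,2,4,6}
'a' @ 1: {1,2,3,4,5,6,7}  [accepting]
'a' @ 2: {1,2,3,4,5,6,7}  [accepting]
'a' @ 3: {1,2,3,4,5,6,7}  [accepting]
'd' @ 4: {1,2,3,4,5,6}  [accepting]
'a' @ 5: {1,2,3,4,5,6,7}  [accepting]
'd' @ 6: {1,2,3,4,5,6}  [accepting]
after full input: {1,2,3,4,5,6}  (accept=1 in)

Answer: ACCEPT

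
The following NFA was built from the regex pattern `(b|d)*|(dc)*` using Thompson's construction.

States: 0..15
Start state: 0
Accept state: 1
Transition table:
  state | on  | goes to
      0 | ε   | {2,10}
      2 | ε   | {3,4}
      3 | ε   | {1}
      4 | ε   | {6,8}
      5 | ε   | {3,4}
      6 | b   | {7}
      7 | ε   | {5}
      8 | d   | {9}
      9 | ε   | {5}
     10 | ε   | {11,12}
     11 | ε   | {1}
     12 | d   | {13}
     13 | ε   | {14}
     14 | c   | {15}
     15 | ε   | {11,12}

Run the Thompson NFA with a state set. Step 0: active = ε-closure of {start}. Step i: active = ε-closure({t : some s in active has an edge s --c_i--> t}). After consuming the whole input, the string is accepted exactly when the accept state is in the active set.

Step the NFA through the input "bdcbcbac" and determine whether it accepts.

initial (ε-close {0}): {0,1,2,3,4,6,8,10,11,12}
'b' @ 1: {1,3,4,5,6,7,8}  (accept∈set)
'd' @ 2: {1,3,4,5,6,8,9}  (accept∈set)
'c' @ 3: {}  — dead — no transitions
rest 'bcbac' ignored (set empty)
final: {}; accept 1 not in set

Answer: REJECT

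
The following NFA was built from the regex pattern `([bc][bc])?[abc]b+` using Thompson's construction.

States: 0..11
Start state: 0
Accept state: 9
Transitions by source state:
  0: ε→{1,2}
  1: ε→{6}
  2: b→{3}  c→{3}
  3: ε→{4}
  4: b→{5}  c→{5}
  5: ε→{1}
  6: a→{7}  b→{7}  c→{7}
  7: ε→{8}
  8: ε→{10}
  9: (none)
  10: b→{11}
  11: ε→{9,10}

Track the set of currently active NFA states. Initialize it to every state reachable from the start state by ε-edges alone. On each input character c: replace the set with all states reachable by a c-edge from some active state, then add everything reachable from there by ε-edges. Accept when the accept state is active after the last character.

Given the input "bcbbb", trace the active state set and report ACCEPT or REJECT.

S₀ = ε-closure({0}) = {0,1,2,6}
'b' @ 1: {3,4,7,8,10}
'c' @ 2: {1,5,6}
'b' @ 3: {7,8,10}
'b' @ 4: {9,10,11}  ✓accept
'b' @ 5: {9,10,11}  ✓accept
end set {9,10,11} — state 9 in

Answer: ACCEPT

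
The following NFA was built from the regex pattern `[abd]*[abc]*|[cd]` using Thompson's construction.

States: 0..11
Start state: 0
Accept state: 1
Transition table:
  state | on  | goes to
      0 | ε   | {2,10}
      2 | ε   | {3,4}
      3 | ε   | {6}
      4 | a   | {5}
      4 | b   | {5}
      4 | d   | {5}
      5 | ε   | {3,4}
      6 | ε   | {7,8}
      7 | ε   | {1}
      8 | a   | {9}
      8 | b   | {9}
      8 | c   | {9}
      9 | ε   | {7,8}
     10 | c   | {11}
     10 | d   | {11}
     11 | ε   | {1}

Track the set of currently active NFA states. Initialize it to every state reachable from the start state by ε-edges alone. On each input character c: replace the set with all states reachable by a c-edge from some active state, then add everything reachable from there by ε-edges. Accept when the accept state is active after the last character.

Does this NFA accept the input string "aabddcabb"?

start: ε-closure({0}) = {0,1,2,3,4,6,7,8,10}
'a' @ 1: {1,3,4,5,6,7,8,9}  ✓accept
'a' @ 2: {1,3,4,5,6,7,8,9}  ✓accept
'b' @ 3: {1,3,4,5,6,7,8,9}  ✓accept
'd' @ 4: {1,3,4,5,6,7,8}  ✓accept
'd' @ 5: {1,3,4,5,6,7,8}  ✓accept
'c' @ 6: {1,7,8,9}  ✓accept
'a' @ 7: {1,7,8,9}  ✓accept
'b' @ 8: {1,7,8,9}  ✓accept
'b' @ 9: {1,7,8,9}  ✓accept
final: {1,7,8,9}; accept 1 in set

Answer: ACCEPT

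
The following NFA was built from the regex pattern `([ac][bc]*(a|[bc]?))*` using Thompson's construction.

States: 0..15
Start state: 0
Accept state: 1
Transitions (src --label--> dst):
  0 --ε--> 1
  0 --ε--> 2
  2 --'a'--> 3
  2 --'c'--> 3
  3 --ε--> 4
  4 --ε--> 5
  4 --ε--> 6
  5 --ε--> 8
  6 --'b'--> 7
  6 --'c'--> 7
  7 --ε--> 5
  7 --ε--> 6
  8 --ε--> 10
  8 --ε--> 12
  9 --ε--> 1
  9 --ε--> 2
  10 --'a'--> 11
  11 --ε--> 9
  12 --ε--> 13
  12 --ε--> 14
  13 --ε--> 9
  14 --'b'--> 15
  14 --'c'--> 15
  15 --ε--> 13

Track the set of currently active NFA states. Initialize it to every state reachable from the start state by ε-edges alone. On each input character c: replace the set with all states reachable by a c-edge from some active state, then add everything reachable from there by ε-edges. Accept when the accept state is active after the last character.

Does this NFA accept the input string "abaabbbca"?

S₀ = ε-closure({0}) = {0,1,2}
'a' @ 1: {1,2,3,4,5,6,8,9,10,12,13,14}  [accepting]
'b' @ 2: {1,2,5,6,7,8,9,10,12,13,14,15}  [accepting]
'a' @ 3: {1,2,3,4,5,6,8,9,10,11,12,13,14}  [accepting]
'a' @ 4: {1,2,3,4,5,6,8,9,10,11,12,13,14}  [accepting]
'b' @ 5: {1,2,5,6,7,8,9,10,12,13,14,15}  [accepting]
'b' @ 6: {1,2,5,6,7,8,9,10,12,13,14,15}  [accepting]
'b' @ 7: {1,2,5,6,7,8,9,10,12,13,14,15}  [accepting]
'c' @ 8: {1,2,3,4,5,6,7,8,9,10,12,13,14,15}  [accepting]
'a' @ 9: {1,2,3,4,5,6,8,9,10,11,12,13,14}  [accepting]
final: {1,2,3,4,5,6,8,9,10,11,12,13,14}; accept 1 in set

Answer: ACCEPT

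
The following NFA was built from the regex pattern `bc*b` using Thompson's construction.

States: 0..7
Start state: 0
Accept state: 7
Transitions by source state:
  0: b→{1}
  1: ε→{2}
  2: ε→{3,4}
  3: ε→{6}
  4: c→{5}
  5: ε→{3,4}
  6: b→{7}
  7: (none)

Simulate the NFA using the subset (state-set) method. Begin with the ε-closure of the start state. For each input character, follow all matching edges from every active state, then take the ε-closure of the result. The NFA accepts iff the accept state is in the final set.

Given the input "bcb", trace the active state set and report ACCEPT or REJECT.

Answer: ACCEPT

Steps:
start: ε-closure({0}) = {0}
'b' @ 1: {1,2,3,4,6}
'c' @ 2: {3,4,5,6}
'b' @ 3: {7}  [accepting]
after full input: {7}  (accept=7 in)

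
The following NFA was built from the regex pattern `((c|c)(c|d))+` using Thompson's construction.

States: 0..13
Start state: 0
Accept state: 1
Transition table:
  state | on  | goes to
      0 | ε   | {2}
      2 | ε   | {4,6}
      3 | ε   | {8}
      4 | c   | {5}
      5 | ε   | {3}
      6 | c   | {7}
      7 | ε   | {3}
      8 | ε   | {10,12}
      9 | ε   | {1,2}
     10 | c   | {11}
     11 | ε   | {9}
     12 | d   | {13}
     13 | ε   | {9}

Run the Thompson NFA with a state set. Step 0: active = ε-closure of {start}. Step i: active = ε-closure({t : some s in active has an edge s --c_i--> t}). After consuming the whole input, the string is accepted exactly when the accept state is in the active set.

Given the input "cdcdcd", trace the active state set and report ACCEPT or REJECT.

start: ε-closure({0}) = {0,2,4,6}
'c' @ 1: {3,5,7,8,10,12}
'd' @ 2: {1,2,4,6,9,13}  [accepting]
'c' @ 3: {3,5,7,8,10,12}
'd' @ 4: {1,2,4,6,9,13}  [accepting]
'c' @ 5: {3,5,7,8,10,12}
'd' @ 6: {1,2,4,6,9,13}  [accepting]
final: {1,2,4,6,9,13}; accept 1 in set

Answer: ACCEPT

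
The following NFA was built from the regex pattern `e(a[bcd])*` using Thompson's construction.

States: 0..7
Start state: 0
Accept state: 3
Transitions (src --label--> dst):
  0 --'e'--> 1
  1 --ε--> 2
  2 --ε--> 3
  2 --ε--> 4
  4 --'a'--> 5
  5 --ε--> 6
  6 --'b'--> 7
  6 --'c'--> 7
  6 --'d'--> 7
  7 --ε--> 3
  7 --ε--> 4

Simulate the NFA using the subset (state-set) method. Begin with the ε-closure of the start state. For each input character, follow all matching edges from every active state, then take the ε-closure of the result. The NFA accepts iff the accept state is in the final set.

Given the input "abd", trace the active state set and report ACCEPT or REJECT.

S₀ = ε-closure({0}) = {0}
'a' @ 1: {}  — no active states
rest 'bd' ignored (set empty)
end set {} — state 3 not in

Answer: REJECT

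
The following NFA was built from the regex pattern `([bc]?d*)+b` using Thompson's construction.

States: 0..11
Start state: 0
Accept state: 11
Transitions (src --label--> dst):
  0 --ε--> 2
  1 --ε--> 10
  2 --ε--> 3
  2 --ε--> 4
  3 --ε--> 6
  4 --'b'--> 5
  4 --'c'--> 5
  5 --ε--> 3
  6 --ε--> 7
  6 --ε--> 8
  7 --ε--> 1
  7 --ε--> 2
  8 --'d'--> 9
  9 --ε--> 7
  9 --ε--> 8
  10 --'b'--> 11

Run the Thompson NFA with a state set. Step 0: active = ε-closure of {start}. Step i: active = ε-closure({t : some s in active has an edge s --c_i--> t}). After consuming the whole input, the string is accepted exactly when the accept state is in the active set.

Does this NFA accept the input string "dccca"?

Answer: REJECT

Steps:
S₀ = ε-closure({0}) = {0,1,2,3,4,6,7,8,10}
'd' @ 1: {1,2,3,4,6,7,8,9,10}
'c' @ 2: {1,2,3,4,5,6,7,8,10}
'c' @ 3: {1,2,3,4,5,6,7,8,10}
'c' @ 4: {1,2,3,4,5,6,7,8,10}
'a' @ 5: {}  — dead — no transitions
end set {} — state 11 not in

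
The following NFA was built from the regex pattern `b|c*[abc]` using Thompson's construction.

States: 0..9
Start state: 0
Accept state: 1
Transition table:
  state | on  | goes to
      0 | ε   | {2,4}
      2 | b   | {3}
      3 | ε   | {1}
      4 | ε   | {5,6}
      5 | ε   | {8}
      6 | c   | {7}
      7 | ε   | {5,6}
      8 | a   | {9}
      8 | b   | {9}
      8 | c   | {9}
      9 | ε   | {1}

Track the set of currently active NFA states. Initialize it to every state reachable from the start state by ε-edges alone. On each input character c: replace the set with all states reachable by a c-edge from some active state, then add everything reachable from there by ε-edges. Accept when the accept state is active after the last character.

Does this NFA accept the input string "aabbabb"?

Answer: REJECT

Trace:
start: ε-closure({0}) = {0,2,4,5,6,8}
'a' @ 1: {1,9}  (accept∈set)
'a' @ 2: {}  — dead — no transitions
rest 'bbabb' ignored (set empty)
after full input: {}  (accept=1 not in)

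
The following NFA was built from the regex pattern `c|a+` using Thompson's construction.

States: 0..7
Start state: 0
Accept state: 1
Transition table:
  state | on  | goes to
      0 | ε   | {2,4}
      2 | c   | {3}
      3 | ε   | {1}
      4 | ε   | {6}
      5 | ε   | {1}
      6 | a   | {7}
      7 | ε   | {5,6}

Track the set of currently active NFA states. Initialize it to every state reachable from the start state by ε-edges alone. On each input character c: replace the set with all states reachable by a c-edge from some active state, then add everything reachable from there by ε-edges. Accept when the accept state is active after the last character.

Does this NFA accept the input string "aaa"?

start: ε-closure({0}) = {0,2,4,6}
'a' @ 1: {1,5,6,7}  [accepting]
'a' @ 2: {1,5,6,7}  [accepting]
'a' @ 3: {1,5,6,7}  [accepting]
final: {1,5,6,7}; accept 1 in set

Answer: ACCEPT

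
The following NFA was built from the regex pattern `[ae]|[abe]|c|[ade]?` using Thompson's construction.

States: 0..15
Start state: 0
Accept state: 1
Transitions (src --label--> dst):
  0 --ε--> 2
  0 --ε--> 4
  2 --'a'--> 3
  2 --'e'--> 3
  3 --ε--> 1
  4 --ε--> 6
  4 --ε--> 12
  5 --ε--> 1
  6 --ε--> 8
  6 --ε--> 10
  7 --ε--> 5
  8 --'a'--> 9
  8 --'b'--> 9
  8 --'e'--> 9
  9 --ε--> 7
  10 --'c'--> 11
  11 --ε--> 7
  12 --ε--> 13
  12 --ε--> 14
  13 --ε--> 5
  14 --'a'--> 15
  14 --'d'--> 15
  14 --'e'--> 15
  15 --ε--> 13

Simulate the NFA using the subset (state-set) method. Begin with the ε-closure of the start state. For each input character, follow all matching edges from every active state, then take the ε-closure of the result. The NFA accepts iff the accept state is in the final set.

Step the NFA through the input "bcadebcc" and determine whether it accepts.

Answer: REJECT

Trace:
start: ε-closure({0}) = {0,1,2,4,5,6,8,10,12,13,14}
'b' @ 1: {1,5,7,9}  (accept∈set)
'c' @ 2: {}  — dead — no transitions
rest 'adebcc' ignored (set empty)
final: {}; accept 1 not in set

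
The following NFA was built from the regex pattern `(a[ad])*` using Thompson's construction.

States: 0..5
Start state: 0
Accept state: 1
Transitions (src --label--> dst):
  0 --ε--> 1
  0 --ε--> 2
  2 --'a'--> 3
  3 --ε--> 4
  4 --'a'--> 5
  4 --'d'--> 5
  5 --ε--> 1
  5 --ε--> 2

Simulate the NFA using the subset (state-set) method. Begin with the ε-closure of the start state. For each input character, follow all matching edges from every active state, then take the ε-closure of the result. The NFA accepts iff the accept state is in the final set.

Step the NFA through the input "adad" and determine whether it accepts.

Answer: ACCEPT

Trace:
start: ε-closure({0}) = {0,1,2}
'a' @ 1: {3,4}
'd' @ 2: {1,2,5}  ✓accept
'a' @ 3: {3,4}
'd' @ 4: {1,2,5}  ✓accept
final: {1,2,5}; accept 1 in set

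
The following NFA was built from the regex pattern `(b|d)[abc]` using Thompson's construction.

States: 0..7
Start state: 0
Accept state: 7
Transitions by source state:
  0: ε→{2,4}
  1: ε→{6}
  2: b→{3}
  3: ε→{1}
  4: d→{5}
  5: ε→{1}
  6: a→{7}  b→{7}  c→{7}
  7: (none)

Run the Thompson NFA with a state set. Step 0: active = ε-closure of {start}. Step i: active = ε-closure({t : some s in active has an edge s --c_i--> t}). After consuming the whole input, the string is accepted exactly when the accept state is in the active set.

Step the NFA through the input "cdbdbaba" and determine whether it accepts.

S₀ = ε-closure({0}) = {0,2,4}
'c' @ 1: {}  — dead — no transitions
rest 'dbdbaba' ignored (set empty)
final: {}; accept 7 not in set

Answer: REJECT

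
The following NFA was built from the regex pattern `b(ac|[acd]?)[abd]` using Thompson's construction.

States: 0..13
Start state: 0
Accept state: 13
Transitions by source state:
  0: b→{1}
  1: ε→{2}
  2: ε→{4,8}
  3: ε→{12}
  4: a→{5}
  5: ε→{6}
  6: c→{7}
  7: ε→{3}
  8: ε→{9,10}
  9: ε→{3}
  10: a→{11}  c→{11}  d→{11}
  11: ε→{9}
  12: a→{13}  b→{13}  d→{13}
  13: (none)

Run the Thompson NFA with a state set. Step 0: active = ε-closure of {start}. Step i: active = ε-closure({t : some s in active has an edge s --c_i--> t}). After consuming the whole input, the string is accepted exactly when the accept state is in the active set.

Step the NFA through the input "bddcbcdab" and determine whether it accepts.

initial (ε-close {0}): {0}
'b' @ 1: {1,2,3,4,8,9,10,12}
'd' @ 2: {3,9,11,12,13}  ✓accept
'd' @ 3: {13}  ✓accept
'c' @ 4: {}  — state set empty
rest 'bcdab' ignored (set empty)
final: {}; accept 13 not in set

Answer: REJECT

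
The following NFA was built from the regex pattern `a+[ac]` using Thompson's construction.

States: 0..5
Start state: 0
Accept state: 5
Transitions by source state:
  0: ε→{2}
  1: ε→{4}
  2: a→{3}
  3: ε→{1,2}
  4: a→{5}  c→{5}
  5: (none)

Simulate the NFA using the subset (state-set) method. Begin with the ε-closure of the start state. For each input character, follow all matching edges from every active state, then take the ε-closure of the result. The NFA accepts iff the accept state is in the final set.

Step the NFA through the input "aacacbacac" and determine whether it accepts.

start: ε-closure({0}) = {0,2}
'a' @ 1: {1,2,3,4}
'a' @ 2: {1,2,3,4,5}  [accepting]
'c' @ 3: {5}  [accepting]
'a' @ 4: {}  — no active states
rest 'cbacac' ignored (set empty)
final: {}; accept 5 not in set

Answer: REJECT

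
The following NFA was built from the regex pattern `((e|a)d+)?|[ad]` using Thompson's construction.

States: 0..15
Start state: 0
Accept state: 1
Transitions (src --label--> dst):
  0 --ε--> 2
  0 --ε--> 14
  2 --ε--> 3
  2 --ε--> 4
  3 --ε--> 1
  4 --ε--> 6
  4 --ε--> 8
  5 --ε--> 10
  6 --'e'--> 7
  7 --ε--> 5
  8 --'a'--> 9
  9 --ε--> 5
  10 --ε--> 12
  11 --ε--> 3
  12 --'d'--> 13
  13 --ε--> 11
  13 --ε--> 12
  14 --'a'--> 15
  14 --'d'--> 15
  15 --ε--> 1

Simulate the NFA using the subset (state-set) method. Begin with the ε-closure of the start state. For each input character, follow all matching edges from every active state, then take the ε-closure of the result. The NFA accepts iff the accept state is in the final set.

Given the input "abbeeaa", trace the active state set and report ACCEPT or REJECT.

Answer: REJECT

Derivation:
S₀ = ε-closure({0}) = {0,1,2,3,4,6,8,14}
'a' @ 1: {1,5,9,10,12,15}  (accept∈set)
'b' @ 2: {}  — state set empty
rest 'beeaa' ignored (set empty)
end set {} — state 1 not in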